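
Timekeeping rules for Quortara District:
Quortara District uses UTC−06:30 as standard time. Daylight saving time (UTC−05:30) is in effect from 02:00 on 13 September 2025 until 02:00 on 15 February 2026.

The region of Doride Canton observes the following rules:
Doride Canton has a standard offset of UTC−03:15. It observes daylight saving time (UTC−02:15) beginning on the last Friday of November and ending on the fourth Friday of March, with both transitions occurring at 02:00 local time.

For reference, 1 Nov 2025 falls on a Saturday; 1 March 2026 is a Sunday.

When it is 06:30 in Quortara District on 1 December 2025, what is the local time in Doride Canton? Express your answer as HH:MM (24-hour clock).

09:45

Daylight saving runs 13 September 2025 – 15 February 2026; 1 December 2025 is inside that window, so Quortara District is at UTC−05:30.
06:30 Quortara District + 5h30m = 12:00 UTC.
1 November 2025 is a Saturday, so Fridays fall on 7, 14, 21, 28; the last is November 28.
1 March 2026 is a Sunday, so the first Friday is March 6 and the fourth is March 27.
At the standard offset (UTC−03:15), 12:00 UTC − 3h15m = 08:45 Doride Canton standard time.
The standard-time date in Doride Canton, 1 December 2025, falls between 28 November 2025 and 27 March 2026, so daylight saving is in effect and Doride Canton is at UTC−02:15.
12:00 UTC − 2h15m = 09:45 Doride Canton.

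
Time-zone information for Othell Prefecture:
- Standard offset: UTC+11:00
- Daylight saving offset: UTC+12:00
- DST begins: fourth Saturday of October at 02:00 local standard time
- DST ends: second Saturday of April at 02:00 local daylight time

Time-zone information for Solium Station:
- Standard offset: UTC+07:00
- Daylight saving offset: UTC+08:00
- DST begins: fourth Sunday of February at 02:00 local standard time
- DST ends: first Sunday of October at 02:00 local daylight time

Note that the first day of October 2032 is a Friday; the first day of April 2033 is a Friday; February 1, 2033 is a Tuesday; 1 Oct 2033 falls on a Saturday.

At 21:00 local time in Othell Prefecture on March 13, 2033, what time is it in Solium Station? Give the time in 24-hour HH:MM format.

17:00

1 October 2032 is a Friday, so the first Saturday is October 2 and the fourth is October 23.
1 April 2033 is a Friday, so the first Saturday is April 2 and the second is April 9.
March 13, 2033 falls between 23 October 2032 and 9 April 2033, so daylight saving is in effect and Othell Prefecture is at UTC+12:00.
21:00 Othell Prefecture − 12h = 09:00 UTC.
1 February 2033 is a Tuesday, so the first Sunday is February 6 and the fourth is February 27.
1 October 2033 is a Saturday, so the first Sunday is October 2.
At the standard offset (UTC+07:00), 09:00 UTC + 7h = 16:00 Solium Station standard time.
The standard-time date in Solium Station, March 13, 2033, lies within the daylight-saving period (27 February – 2 October), so Solium Station is on daylight time, UTC+08:00.
09:00 UTC + 8h = 17:00 Solium Station.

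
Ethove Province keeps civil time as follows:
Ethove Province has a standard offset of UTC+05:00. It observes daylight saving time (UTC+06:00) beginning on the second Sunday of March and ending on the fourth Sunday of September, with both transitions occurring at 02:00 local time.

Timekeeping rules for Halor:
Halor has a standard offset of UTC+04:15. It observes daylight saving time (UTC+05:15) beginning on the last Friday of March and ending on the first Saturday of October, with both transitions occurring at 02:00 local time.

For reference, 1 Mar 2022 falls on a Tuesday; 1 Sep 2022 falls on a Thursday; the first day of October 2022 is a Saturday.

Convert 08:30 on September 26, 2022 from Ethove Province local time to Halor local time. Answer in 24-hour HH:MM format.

08:45

1 March 2022 is a Tuesday, so the first Sunday is March 6 and the second is March 13.
1 September 2022 is a Thursday, so the first Sunday is September 4 and the fourth is September 25.
Daylight saving runs 13 March – 25 September; September 26, 2022 is outside that window, so Ethove Province is on standard time at UTC+05:00.
08:30 Ethove Province − 5h = 03:30 UTC.
1 March 2022 is a Tuesday, so Fridays fall on 4, 11, 18, 25; the last is March 25.
1 October 2022 is a Saturday, so the first Saturday is October 1.
At the standard offset (UTC+04:15), 03:30 UTC + 4h15m = 07:45 Halor standard time.
Daylight saving runs 25 March – 1 October; the standard-time date in Halor, September 26, 2022, is inside that window, so Halor is at UTC+05:15.
03:30 UTC + 5h15m = 08:45 Halor.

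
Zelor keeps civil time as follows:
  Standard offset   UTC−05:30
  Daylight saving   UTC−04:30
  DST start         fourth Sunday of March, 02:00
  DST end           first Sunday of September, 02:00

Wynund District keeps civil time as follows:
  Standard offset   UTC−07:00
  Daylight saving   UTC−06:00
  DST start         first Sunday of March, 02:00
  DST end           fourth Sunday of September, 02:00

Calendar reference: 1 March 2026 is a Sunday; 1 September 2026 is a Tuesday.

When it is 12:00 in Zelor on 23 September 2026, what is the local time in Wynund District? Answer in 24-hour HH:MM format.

1 March 2026 is a Sunday, so the first Sunday is March 1 and the fourth is March 22.
1 September 2026 is a Tuesday, so the first Sunday is September 6.
23 September 2026 does not fall between 22 March and 6 September, so daylight saving is not in effect and Zelor is at UTC−05:30.
12:00 Zelor + 5h30m = 17:30 UTC.
1 March 2026 is a Sunday, so the first Sunday is March 1.
1 September 2026 is a Tuesday, so the first Sunday is September 6 and the fourth is September 27.
At the standard offset (UTC−07:00), 17:30 UTC − 7h = 10:30 Wynund District standard time.
Daylight saving runs 1 March – 27 September; the standard-time date in Wynund District, 23 September 2026, is inside that window, so Wynund District is at UTC−06:00.
17:30 UTC − 6h = 11:30 Wynund District.

11:30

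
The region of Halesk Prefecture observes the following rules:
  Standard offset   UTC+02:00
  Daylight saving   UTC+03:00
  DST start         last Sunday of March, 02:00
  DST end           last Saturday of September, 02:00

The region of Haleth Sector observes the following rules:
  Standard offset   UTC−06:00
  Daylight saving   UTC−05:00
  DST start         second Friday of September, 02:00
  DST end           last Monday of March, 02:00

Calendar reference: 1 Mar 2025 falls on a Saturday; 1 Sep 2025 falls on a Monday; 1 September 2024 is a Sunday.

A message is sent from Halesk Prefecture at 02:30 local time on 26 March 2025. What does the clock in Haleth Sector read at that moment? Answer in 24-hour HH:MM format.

19:30

1 March 2025 is a Saturday, so Sundays fall on 2, 9, 16, 23, 30; the last is March 30.
1 September 2025 is a Monday, so Saturdays fall on 6, 13, 20, 27; the last is September 27.
26 March 2025 is outside the daylight-saving period (30 March – 27 September), so Halesk Prefecture is on standard time, UTC+02:00.
02:30 Halesk Prefecture − 2h = 00:30 UTC.
1 September 2024 is a Sunday, so the first Friday is September 6 and the second is September 13.
1 March 2025 is a Saturday, so Mondays fall on 3, 10, 17, 24, 31; the last is March 31.
At the standard offset (UTC−06:00), 00:30 UTC − 6h = 18:30 Haleth Sector standard time (rolling into the previous day, 25 March 2025).
Daylight saving runs 13 September 2024 – 31 March 2025; the standard-time date in Haleth Sector, 25 March 2025, is inside that window, so Haleth Sector is at UTC−05:00.
00:30 UTC − 5h = 19:30 Haleth Sector (rolling into the previous day, 25 March 2025).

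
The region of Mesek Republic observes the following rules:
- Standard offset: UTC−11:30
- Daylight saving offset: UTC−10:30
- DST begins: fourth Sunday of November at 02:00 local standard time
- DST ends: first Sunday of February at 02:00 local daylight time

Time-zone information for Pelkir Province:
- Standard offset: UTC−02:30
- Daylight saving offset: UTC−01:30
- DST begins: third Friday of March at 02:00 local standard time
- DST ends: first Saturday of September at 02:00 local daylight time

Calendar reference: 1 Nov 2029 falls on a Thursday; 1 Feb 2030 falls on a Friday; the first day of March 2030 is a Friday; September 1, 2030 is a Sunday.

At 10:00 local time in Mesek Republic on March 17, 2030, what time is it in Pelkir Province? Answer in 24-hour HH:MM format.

1 November 2029 is a Thursday, so the first Sunday is November 4 and the fourth is November 25.
1 February 2030 is a Friday, so the first Sunday is February 3.
March 17, 2030 does not fall between 25 November 2029 and 3 February 2030, so daylight saving is not in effect and Mesek Republic is at UTC−11:30.
10:00 Mesek Republic + 11h30m = 21:30 UTC.
1 March 2030 is a Friday, so the first Friday is March 1 and the third is March 15.
1 September 2030 is a Sunday, so the first Saturday is September 7.
At the standard offset (UTC−02:30), 21:30 UTC − 2h30m = 19:00 Pelkir Province standard time.
Daylight saving runs 15 March – 7 September; the standard-time date in Pelkir Province, March 17, 2030, is inside that window, so Pelkir Province is at UTC−01:30.
21:30 UTC − 1h30m = 20:00 Pelkir Province.

20:00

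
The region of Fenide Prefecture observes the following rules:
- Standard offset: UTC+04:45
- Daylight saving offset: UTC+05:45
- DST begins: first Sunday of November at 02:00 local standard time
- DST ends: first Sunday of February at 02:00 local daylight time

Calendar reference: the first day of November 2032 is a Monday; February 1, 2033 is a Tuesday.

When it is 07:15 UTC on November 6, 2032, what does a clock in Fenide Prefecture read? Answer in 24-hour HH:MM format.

12:00

1 November 2032 is a Monday, so the first Sunday is November 7.
1 February 2033 is a Tuesday, so the first Sunday is February 6.
At the standard offset (UTC+04:45), 07:15 UTC + 4h45m = 12:00 Fenide Prefecture standard time.
The standard-time date in Fenide Prefecture, November 6, 2032, does not fall between 7 November 2032 and 6 February 2033, so daylight saving is not in effect and Fenide Prefecture is at UTC+04:45.
07:15 UTC + 4h45m = 12:00 local.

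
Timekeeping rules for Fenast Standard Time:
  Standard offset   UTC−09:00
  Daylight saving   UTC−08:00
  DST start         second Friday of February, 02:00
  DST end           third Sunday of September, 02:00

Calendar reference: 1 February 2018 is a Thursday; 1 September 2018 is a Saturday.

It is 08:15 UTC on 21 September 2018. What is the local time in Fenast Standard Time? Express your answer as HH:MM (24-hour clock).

23:15

1 February 2018 is a Thursday, so the first Friday is February 2 and the second is February 9.
1 September 2018 is a Saturday, so the first Sunday is September 2 and the third is September 16.
At the standard offset (UTC−09:00), 08:15 UTC − 9h = 23:15 Fenast Standard Time standard time (rolling into the previous day, 20 September 2018).
The standard-time date in Fenast Standard Time, 20 September 2018, does not fall between 9 February and 16 September, so daylight saving is not in effect and Fenast Standard Time is at UTC−09:00.
08:15 UTC − 9h = 23:15 local (rolling into the previous day, 20 September 2018).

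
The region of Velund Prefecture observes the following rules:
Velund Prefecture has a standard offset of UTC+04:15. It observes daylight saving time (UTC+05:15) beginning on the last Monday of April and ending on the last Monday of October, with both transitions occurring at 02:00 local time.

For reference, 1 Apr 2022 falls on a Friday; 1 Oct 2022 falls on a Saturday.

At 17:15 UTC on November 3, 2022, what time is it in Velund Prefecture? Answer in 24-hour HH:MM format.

1 April 2022 is a Friday, so Mondays fall on 4, 11, 18, 25; the last is April 25.
1 October 2022 is a Saturday, so Mondays fall on 3, 10, 17, 24, 31; the last is October 31.
At the standard offset (UTC+04:15), 17:15 UTC + 4h15m = 21:30 Velund Prefecture standard time.
The standard-time date in Velund Prefecture, November 3, 2022, is outside the daylight-saving period (25 April – 31 October), so Velund Prefecture is on standard time, UTC+04:15.
17:15 UTC + 4h15m = 21:30 local.

21:30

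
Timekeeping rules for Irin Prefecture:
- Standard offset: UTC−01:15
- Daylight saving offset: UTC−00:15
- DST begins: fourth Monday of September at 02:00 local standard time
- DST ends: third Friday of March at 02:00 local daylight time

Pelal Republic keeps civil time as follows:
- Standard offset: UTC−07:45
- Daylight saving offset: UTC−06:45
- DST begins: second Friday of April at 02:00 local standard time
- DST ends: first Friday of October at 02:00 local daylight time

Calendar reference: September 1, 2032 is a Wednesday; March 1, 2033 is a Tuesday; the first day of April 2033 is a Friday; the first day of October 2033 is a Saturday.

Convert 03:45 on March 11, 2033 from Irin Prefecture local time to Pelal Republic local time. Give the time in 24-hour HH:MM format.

1 September 2032 is a Wednesday, so the first Monday is September 6 and the fourth is September 27.
1 March 2033 is a Tuesday, so the first Friday is March 4 and the third is March 18.
March 11, 2033 lies within the daylight-saving period (27 September 2032 – 18 March 2033), so Irin Prefecture is on daylight time, UTC−00:15.
03:45 Irin Prefecture + 0h15m = 04:00 UTC.
1 April 2033 is a Friday, so the first Friday is April 1 and the second is April 8.
1 October 2033 is a Saturday, so the first Friday is October 7.
At the standard offset (UTC−07:45), 04:00 UTC − 7h45m = 20:15 Pelal Republic standard time (rolling into the previous day, 10 March 2033).
Daylight saving runs 8 April – 7 October; the standard-time date in Pelal Republic, March 10, 2033, is outside that window, so Pelal Republic is on standard time at UTC−07:45.
04:00 UTC − 7h45m = 20:15 Pelal Republic (rolling into the previous day, 10 March 2033).

20:15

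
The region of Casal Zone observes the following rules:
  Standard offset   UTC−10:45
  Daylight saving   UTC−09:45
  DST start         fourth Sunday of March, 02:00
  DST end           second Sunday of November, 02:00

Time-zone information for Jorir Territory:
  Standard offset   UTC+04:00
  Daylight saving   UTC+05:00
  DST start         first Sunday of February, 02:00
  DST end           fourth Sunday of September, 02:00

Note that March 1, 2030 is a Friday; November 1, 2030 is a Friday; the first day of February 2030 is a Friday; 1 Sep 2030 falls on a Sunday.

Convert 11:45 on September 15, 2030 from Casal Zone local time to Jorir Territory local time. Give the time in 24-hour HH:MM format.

02:30

1 March 2030 is a Friday, so the first Sunday is March 3 and the fourth is March 24.
1 November 2030 is a Friday, so the first Sunday is November 3 and the second is November 10.
September 15, 2030 falls between 24 March and 10 November, so daylight saving is in effect and Casal Zone is at UTC−09:45.
11:45 Casal Zone + 9h45m = 21:30 UTC.
1 February 2030 is a Friday, so the first Sunday is February 3.
1 September 2030 is a Sunday, so the first Sunday is September 1 and the fourth is September 22.
At the standard offset (UTC+04:00), 21:30 UTC + 4h = 01:30 Jorir Territory standard time (rolling into the next day, 16 September 2030).
Daylight saving runs 3 February – 22 September; the standard-time date in Jorir Territory, September 16, 2030, is inside that window, so Jorir Territory is at UTC+05:00.
21:30 UTC + 5h = 02:30 Jorir Territory (rolling into the next day, 16 September 2030).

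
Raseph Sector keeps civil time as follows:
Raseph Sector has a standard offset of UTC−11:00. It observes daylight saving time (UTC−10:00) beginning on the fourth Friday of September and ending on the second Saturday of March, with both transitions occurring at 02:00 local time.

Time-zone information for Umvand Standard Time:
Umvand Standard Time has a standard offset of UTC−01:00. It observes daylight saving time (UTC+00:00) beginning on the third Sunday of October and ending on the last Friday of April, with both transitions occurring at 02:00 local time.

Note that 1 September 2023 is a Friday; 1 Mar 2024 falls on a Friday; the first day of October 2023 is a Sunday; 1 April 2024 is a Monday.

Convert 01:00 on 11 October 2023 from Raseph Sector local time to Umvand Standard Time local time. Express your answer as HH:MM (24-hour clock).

10:00

1 September 2023 is a Friday, so the first Friday is September 1 and the fourth is September 22.
1 March 2024 is a Friday, so the first Saturday is March 2 and the second is March 9.
11 October 2023 falls between 22 September 2023 and 9 March 2024, so daylight saving is in effect and Raseph Sector is at UTC−10:00.
01:00 Raseph Sector + 10h = 11:00 UTC.
1 October 2023 is a Sunday, so the first Sunday is October 1 and the third is October 15.
1 April 2024 is a Monday, so Fridays fall on 5, 12, 19, 26; the last is April 26.
At the standard offset (UTC−01:00), 11:00 UTC − 1h = 10:00 Umvand Standard Time standard time.
The standard-time date in Umvand Standard Time, 11 October 2023, is outside the daylight-saving period (15 October 2023 – 26 April 2024), so Umvand Standard Time is on standard time, UTC−01:00.
11:00 UTC − 1h = 10:00 Umvand Standard Time.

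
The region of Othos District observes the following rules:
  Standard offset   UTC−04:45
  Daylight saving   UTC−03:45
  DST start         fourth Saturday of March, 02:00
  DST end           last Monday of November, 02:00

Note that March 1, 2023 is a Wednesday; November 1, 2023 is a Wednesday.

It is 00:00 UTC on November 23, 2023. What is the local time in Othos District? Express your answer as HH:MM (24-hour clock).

20:15

1 March 2023 is a Wednesday, so the first Saturday is March 4 and the fourth is March 25.
1 November 2023 is a Wednesday, so Mondays fall on 6, 13, 20, 27; the last is November 27.
At the standard offset (UTC−04:45), 00:00 UTC − 4h45m = 19:15 Othos District standard time (rolling into the previous day, 22 November 2023).
The standard-time date in Othos District, November 22, 2023, falls between 25 March and 27 November, so daylight saving is in effect and Othos District is at UTC−03:45.
00:00 UTC − 3h45m = 20:15 local (rolling into the previous day, 22 November 2023).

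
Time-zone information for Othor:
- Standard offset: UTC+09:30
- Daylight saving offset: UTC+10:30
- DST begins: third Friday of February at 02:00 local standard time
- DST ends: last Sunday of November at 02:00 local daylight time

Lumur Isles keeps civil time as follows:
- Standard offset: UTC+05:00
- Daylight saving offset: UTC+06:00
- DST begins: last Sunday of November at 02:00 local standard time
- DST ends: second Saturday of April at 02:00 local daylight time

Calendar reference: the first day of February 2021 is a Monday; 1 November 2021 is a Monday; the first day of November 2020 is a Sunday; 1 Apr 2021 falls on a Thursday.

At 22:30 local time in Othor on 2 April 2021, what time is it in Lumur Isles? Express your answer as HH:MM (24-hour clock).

18:00

1 February 2021 is a Monday, so the first Friday is February 5 and the third is February 19.
1 November 2021 is a Monday, so Sundays fall on 7, 14, 21, 28; the last is November 28.
Daylight saving runs 19 February – 28 November; 2 April 2021 is inside that window, so Othor is at UTC+10:30.
22:30 Othor − 10h30m = 12:00 UTC.
1 November 2020 is a Sunday, so Sundays fall on 1, 8, 15, 22, 29; the last is November 29.
1 April 2021 is a Thursday, so the first Saturday is April 3 and the second is April 10.
At the standard offset (UTC+05:00), 12:00 UTC + 5h = 17:00 Lumur Isles standard time.
The standard-time date in Lumur Isles, 2 April 2021, lies within the daylight-saving period (29 November 2020 – 10 April 2021), so Lumur Isles is on daylight time, UTC+06:00.
12:00 UTC + 6h = 18:00 Lumur Isles.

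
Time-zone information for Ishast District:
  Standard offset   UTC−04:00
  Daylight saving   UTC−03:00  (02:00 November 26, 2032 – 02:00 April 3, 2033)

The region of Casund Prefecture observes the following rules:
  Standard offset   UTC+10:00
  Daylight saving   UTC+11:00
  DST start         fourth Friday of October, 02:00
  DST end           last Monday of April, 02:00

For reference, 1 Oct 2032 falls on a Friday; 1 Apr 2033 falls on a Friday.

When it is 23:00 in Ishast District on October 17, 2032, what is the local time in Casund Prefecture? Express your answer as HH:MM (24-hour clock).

13:00

October 17, 2032 does not fall between 26 November 2032 and 3 April 2033, so daylight saving is not in effect and Ishast District is at UTC−04:00.
23:00 Ishast District + 4h = 03:00 UTC (rolling into the next day, 18 October 2032).
1 October 2032 is a Friday, so the first Friday is October 1 and the fourth is October 22.
1 April 2033 is a Friday, so Mondays fall on 4, 11, 18, 25; the last is April 25.
At the standard offset (UTC+10:00), 03:00 UTC + 10h = 13:00 Casund Prefecture standard time.
Daylight saving runs 22 October 2032 – 25 April 2033; the standard-time date in Casund Prefecture, October 18, 2032, is outside that window, so Casund Prefecture is on standard time at UTC+10:00.
03:00 UTC + 10h = 13:00 Casund Prefecture.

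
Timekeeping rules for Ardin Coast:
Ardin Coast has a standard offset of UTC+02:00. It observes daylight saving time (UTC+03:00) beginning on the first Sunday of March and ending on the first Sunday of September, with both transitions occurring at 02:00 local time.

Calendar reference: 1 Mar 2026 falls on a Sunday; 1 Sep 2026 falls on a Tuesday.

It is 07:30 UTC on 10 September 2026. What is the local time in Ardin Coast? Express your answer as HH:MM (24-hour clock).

1 March 2026 is a Sunday, so the first Sunday is March 1.
1 September 2026 is a Tuesday, so the first Sunday is September 6.
At the standard offset (UTC+02:00), 07:30 UTC + 2h = 09:30 Ardin Coast standard time.
Daylight saving runs 1 March – 6 September; the standard-time date in Ardin Coast, 10 September 2026, is outside that window, so Ardin Coast is on standard time at UTC+02:00.
07:30 UTC + 2h = 09:30 local.

09:30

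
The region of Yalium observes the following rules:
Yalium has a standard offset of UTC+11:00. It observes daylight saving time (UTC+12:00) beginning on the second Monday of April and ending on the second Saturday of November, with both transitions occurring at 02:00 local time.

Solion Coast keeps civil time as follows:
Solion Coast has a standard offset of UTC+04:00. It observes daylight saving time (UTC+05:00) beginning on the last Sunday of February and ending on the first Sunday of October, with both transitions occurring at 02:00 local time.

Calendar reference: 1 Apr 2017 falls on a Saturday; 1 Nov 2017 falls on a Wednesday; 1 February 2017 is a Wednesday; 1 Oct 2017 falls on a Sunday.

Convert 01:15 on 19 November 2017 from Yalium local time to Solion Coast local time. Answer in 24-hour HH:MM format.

1 April 2017 is a Saturday, so the first Monday is April 3 and the second is April 10.
1 November 2017 is a Wednesday, so the first Saturday is November 4 and the second is November 11.
19 November 2017 does not fall between 10 April and 11 November, so daylight saving is not in effect and Yalium is at UTC+11:00.
01:15 Yalium − 11h = 14:15 UTC (rolling into the previous day, 18 November 2017).
1 February 2017 is a Wednesday, so Sundays fall on 5, 12, 19, 26; the last is February 26.
1 October 2017 is a Sunday, so the first Sunday is October 1.
At the standard offset (UTC+04:00), 14:15 UTC + 4h = 18:15 Solion Coast standard time.
Daylight saving runs 26 February – 1 October; the standard-time date in Solion Coast, 18 November 2017, is outside that window, so Solion Coast is on standard time at UTC+04:00.
14:15 UTC + 4h = 18:15 Solion Coast.

18:15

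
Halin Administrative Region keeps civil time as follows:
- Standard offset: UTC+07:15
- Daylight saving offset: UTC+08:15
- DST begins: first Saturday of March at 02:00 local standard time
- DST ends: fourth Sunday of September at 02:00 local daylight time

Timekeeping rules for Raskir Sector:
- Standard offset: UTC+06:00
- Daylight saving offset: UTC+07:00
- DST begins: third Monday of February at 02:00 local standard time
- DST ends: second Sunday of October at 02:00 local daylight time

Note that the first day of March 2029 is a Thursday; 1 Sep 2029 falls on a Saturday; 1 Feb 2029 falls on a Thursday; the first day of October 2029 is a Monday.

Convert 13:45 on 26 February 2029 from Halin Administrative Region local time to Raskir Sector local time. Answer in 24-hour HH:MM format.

1 March 2029 is a Thursday, so the first Saturday is March 3.
1 September 2029 is a Saturday, so the first Sunday is September 2 and the fourth is September 23.
26 February 2029 is outside the daylight-saving period (3 March – 23 September), so Halin Administrative Region is on standard time, UTC+07:15.
13:45 Halin Administrative Region − 7h15m = 06:30 UTC.
1 February 2029 is a Thursday, so the first Monday is February 5 and the third is February 19.
1 October 2029 is a Monday, so the first Sunday is October 7 and the second is October 14.
At the standard offset (UTC+06:00), 06:30 UTC + 6h = 12:30 Raskir Sector standard time.
The standard-time date in Raskir Sector, 26 February 2029, lies within the daylight-saving period (19 February – 14 October), so Raskir Sector is on daylight time, UTC+07:00.
06:30 UTC + 7h = 13:30 Raskir Sector.

13:30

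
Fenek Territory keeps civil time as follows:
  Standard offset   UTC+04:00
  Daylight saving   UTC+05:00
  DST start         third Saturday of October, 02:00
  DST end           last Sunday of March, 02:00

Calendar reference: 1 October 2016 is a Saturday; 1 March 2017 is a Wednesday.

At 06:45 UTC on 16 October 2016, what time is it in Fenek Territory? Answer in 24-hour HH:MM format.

1 October 2016 is a Saturday, so the first Saturday is October 1 and the third is October 15.
1 March 2017 is a Wednesday, so Sundays fall on 5, 12, 19, 26; the last is March 26.
At the standard offset (UTC+04:00), 06:45 UTC + 4h = 10:45 Fenek Territory standard time.
Daylight saving runs 15 October 2016 – 26 March 2017; the standard-time date in Fenek Territory, 16 October 2016, is inside that window, so Fenek Territory is at UTC+05:00.
06:45 UTC + 5h = 11:45 local.

11:45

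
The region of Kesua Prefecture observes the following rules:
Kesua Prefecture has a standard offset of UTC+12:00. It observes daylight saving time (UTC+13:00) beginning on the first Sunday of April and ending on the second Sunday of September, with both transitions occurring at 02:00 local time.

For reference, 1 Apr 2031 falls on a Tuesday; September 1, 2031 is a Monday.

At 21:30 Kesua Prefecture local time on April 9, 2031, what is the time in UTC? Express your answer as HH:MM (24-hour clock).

1 April 2031 is a Tuesday, so the first Sunday is April 6.
1 September 2031 is a Monday, so the first Sunday is September 7 and the second is September 14.
April 9, 2031 falls between 6 April and 14 September, so daylight saving is in effect and Kesua Prefecture is at UTC+13:00.
21:30 local − 13h = 08:30 UTC.

08:30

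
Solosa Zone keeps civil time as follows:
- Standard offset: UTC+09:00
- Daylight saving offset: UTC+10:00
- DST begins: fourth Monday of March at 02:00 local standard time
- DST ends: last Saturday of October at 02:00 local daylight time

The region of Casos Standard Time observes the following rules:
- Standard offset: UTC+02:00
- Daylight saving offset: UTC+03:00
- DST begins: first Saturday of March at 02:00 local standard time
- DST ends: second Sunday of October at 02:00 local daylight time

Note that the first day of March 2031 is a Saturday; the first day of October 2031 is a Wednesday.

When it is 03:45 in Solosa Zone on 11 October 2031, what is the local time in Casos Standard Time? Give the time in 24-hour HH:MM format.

1 March 2031 is a Saturday, so the first Monday is March 3 and the fourth is March 24.
1 October 2031 is a Wednesday, so Saturdays fall on 4, 11, 18, 25; the last is October 25.
11 October 2031 lies within the daylight-saving period (24 March – 25 October), so Solosa Zone is on daylight time, UTC+10:00.
03:45 Solosa Zone − 10h = 17:45 UTC (rolling into the previous day, 10 October 2031).
1 March 2031 is a Saturday, so the first Saturday is March 1.
1 October 2031 is a Wednesday, so the first Sunday is October 5 and the second is October 12.
At the standard offset (UTC+02:00), 17:45 UTC + 2h = 19:45 Casos Standard Time standard time.
Daylight saving runs 1 March – 12 October; the standard-time date in Casos Standard Time, 10 October 2031, is inside that window, so Casos Standard Time is at UTC+03:00.
17:45 UTC + 3h = 20:45 Casos Standard Time.

20:45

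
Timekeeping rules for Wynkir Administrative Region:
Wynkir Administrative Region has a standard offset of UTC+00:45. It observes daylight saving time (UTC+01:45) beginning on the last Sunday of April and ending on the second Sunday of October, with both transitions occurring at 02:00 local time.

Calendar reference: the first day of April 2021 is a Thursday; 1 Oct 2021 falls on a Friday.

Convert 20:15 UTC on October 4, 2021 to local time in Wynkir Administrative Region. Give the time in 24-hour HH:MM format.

1 April 2021 is a Thursday, so Sundays fall on 4, 11, 18, 25; the last is April 25.
1 October 2021 is a Friday, so the first Sunday is October 3 and the second is October 10.
At the standard offset (UTC+00:45), 20:15 UTC + 0h45m = 21:00 Wynkir Administrative Region standard time.
The standard-time date in Wynkir Administrative Region, October 4, 2021, lies within the daylight-saving period (25 April – 10 October), so Wynkir Administrative Region is on daylight time, UTC+01:45.
20:15 UTC + 1h45m = 22:00 local.

22:00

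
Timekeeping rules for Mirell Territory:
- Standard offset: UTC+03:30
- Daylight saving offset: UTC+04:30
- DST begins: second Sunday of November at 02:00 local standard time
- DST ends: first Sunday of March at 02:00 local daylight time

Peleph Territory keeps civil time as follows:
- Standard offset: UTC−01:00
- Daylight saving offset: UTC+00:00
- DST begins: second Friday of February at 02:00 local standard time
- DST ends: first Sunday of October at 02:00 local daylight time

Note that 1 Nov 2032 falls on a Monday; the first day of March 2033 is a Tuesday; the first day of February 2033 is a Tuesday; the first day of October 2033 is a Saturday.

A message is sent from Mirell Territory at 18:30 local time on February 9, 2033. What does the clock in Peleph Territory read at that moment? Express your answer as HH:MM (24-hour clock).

13:00

1 November 2032 is a Monday, so the first Sunday is November 7 and the second is November 14.
1 March 2033 is a Tuesday, so the first Sunday is March 6.
February 9, 2033 falls between 14 November 2032 and 6 March 2033, so daylight saving is in effect and Mirell Territory is at UTC+04:30.
18:30 Mirell Territory − 4h30m = 14:00 UTC.
1 February 2033 is a Tuesday, so the first Friday is February 4 and the second is February 11.
1 October 2033 is a Saturday, so the first Sunday is October 2.
At the standard offset (UTC−01:00), 14:00 UTC − 1h = 13:00 Peleph Territory standard time.
The standard-time date in Peleph Territory, February 9, 2033, does not fall between 11 February and 2 October, so daylight saving is not in effect and Peleph Territory is at UTC−01:00.
14:00 UTC − 1h = 13:00 Peleph Territory.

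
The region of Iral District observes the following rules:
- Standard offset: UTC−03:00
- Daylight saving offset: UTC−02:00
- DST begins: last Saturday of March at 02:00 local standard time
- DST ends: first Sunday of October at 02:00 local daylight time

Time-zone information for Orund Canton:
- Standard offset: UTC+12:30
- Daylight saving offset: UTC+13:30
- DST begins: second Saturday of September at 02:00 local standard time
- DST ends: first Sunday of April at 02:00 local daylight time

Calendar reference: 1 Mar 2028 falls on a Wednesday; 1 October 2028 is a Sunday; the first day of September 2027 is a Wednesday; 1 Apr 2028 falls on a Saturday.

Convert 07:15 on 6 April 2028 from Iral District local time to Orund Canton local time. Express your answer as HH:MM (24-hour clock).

21:45

1 March 2028 is a Wednesday, so Saturdays fall on 4, 11, 18, 25; the last is March 25.
1 October 2028 is a Sunday, so the first Sunday is October 1.
6 April 2028 lies within the daylight-saving period (25 March – 1 October), so Iral District is on daylight time, UTC−02:00.
07:15 Iral District + 2h = 09:15 UTC.
1 September 2027 is a Wednesday, so the first Saturday is September 4 and the second is September 11.
1 April 2028 is a Saturday, so the first Sunday is April 2.
At the standard offset (UTC+12:30), 09:15 UTC + 12h30m = 21:45 Orund Canton standard time.
The standard-time date in Orund Canton, 6 April 2028, does not fall between 11 September 2027 and 2 April 2028, so daylight saving is not in effect and Orund Canton is at UTC+12:30.
09:15 UTC + 12h30m = 21:45 Orund Canton.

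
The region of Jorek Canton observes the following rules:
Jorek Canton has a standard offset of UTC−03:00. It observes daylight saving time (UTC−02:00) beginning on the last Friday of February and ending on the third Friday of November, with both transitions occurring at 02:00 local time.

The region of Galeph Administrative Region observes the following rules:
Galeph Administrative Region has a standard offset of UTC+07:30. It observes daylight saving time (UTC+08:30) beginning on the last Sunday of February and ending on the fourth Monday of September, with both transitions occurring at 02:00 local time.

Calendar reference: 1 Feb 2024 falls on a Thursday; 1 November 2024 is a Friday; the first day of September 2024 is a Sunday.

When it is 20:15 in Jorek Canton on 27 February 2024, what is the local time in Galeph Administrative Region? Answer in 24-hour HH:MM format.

06:45

1 February 2024 is a Thursday, so Fridays fall on 2, 9, 16, 23; the last is February 23.
1 November 2024 is a Friday, so the first Friday is November 1 and the third is November 15.
27 February 2024 falls between 23 February and 15 November, so daylight saving is in effect and Jorek Canton is at UTC−02:00.
20:15 Jorek Canton + 2h = 22:15 UTC.
1 February 2024 is a Thursday, so Sundays fall on 4, 11, 18, 25; the last is February 25.
1 September 2024 is a Sunday, so the first Monday is September 2 and the fourth is September 23.
At the standard offset (UTC+07:30), 22:15 UTC + 7h30m = 05:45 Galeph Administrative Region standard time (rolling into the next day, 28 February 2024).
The standard-time date in Galeph Administrative Region, 28 February 2024, falls between 25 February and 23 September, so daylight saving is in effect and Galeph Administrative Region is at UTC+08:30.
22:15 UTC + 8h30m = 06:45 Galeph Administrative Region (rolling into the next day, 28 February 2024).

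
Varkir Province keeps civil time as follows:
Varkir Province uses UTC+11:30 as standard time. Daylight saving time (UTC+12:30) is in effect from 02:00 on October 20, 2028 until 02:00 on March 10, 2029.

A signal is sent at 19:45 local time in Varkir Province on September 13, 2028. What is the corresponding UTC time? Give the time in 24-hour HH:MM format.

08:15

September 13, 2028 is outside the daylight-saving period (20 October 2028 – 10 March 2029), so Varkir Province is on standard time, UTC+11:30.
19:45 local − 11h30m = 08:15 UTC.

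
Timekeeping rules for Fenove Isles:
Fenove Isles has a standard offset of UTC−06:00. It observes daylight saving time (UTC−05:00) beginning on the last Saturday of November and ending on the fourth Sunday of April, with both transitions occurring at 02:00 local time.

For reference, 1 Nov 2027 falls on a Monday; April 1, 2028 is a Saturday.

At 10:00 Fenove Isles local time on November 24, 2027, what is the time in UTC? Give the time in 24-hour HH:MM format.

1 November 2027 is a Monday, so Saturdays fall on 6, 13, 20, 27; the last is November 27.
1 April 2028 is a Saturday, so the first Sunday is April 2 and the fourth is April 23.
November 24, 2027 does not fall between 27 November 2027 and 23 April 2028, so daylight saving is not in effect and Fenove Isles is at UTC−06:00.
10:00 local + 6h = 16:00 UTC.

16:00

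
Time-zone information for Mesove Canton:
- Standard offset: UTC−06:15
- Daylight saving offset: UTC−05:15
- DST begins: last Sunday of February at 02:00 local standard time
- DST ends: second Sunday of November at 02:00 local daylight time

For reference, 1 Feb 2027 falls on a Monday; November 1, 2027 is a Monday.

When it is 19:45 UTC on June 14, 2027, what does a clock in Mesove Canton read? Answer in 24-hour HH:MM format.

14:30

1 February 2027 is a Monday, so Sundays fall on 7, 14, 21, 28; the last is February 28.
1 November 2027 is a Monday, so the first Sunday is November 7 and the second is November 14.
At the standard offset (UTC−06:15), 19:45 UTC − 6h15m = 13:30 Mesove Canton standard time.
Daylight saving runs 28 February – 14 November; the standard-time date in Mesove Canton, June 14, 2027, is inside that window, so Mesove Canton is at UTC−05:15.
19:45 UTC − 5h15m = 14:30 local.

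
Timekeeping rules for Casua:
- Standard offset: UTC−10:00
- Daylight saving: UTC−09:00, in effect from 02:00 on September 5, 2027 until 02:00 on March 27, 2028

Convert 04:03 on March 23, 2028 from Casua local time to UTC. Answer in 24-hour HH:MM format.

March 23, 2028 falls between 5 September 2027 and 27 March 2028, so daylight saving is in effect and Casua is at UTC−09:00.
04:03 local + 9h = 13:03 UTC.

13:03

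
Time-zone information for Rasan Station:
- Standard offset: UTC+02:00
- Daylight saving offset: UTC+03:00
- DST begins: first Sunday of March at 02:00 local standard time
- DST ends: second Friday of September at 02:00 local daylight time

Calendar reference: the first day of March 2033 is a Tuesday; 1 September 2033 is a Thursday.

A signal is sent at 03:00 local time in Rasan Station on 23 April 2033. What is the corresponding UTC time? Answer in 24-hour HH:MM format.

00:00

1 March 2033 is a Tuesday, so the first Sunday is March 6.
1 September 2033 is a Thursday, so the first Friday is September 2 and the second is September 9.
Daylight saving runs 6 March – 9 September; 23 April 2033 is inside that window, so Rasan Station is at UTC+03:00.
03:00 local − 3h = 00:00 UTC.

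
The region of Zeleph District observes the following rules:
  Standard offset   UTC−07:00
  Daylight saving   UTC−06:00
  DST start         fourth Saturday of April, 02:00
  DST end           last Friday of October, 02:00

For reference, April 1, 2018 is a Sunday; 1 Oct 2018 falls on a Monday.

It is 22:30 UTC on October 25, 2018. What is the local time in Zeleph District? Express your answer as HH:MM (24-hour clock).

1 April 2018 is a Sunday, so the first Saturday is April 7 and the fourth is April 28.
1 October 2018 is a Monday, so Fridays fall on 5, 12, 19, 26; the last is October 26.
At the standard offset (UTC−07:00), 22:30 UTC − 7h = 15:30 Zeleph District standard time.
The standard-time date in Zeleph District, October 25, 2018, falls between 28 April and 26 October, so daylight saving is in effect and Zeleph District is at UTC−06:00.
22:30 UTC − 6h = 16:30 local.

16:30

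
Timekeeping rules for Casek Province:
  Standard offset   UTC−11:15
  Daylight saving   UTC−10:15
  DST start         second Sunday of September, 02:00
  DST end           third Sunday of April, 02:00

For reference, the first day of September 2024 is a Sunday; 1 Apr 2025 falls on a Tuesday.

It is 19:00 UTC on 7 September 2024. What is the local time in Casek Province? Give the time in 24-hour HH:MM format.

1 September 2024 is a Sunday, so the first Sunday is September 1 and the second is September 8.
1 April 2025 is a Tuesday, so the first Sunday is April 6 and the third is April 20.
At the standard offset (UTC−11:15), 19:00 UTC − 11h15m = 07:45 Casek Province standard time.
Daylight saving runs 8 September 2024 – 20 April 2025; the standard-time date in Casek Province, 7 September 2024, is outside that window, so Casek Province is on standard time at UTC−11:15.
19:00 UTC − 11h15m = 07:45 local.

07:45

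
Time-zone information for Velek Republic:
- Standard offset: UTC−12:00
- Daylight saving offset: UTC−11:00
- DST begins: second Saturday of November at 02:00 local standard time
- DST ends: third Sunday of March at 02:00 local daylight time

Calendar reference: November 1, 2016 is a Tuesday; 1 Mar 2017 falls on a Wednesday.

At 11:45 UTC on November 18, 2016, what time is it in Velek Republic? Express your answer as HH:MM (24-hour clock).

1 November 2016 is a Tuesday, so the first Saturday is November 5 and the second is November 12.
1 March 2017 is a Wednesday, so the first Sunday is March 5 and the third is March 19.
At the standard offset (UTC−12:00), 11:45 UTC − 12h = 23:45 Velek Republic standard time (rolling into the previous day, 17 November 2016).
The standard-time date in Velek Republic, November 17, 2016, falls between 12 November 2016 and 19 March 2017, so daylight saving is in effect and Velek Republic is at UTC−11:00.
11:45 UTC − 11h = 00:45 local.

00:45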